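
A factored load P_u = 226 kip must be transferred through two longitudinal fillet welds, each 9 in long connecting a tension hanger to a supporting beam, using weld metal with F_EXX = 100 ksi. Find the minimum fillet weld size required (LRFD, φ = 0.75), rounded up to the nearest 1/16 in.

Total weld length L = 18 in.
Required throat t_e = P_u / (φ × 0.6 F_EXX × L) = 226 / (0.75 × 0.6 × 100 × 18) = 0.279 in.
Required leg w = t_e / 0.707 = 0.3946 in → use 7/16 in.

w = 7/16 in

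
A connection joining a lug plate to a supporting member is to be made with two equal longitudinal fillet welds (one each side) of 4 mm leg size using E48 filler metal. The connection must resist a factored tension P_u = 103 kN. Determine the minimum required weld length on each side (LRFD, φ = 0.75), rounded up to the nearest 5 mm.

L = 85 mm on each side

E48XX → F_EXX = 480 MPa.
Throat t_e = 0.707 × 4 = 2.828 mm.
φr_n = 0.75 × 0.6 × 480 × 2.828 × 10⁻³ = 0.6108 kN/mm.
L_req = P_u / φr_n = 103 / 0.6108 = 168.6 mm total.
Per side: 168.6 / 2 = 84.31 mm.
Round up → use L = 85 mm on each side.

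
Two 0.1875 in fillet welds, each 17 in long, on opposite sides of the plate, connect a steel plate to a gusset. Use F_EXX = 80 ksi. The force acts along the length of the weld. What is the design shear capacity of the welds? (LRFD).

Effective throat t_e = 0.707 × 0.1875 = 0.1326 in.
Total length L = 34 in; A_we = 0.1326 × 34 = 4.507 in².
F_nw = 0.6 F_EXX = 0.6 × 80 = 48 ksi.
φR_n = 0.75 × 48 × 4.507 = 162.3 kip.

φR_n ≈ 162 kip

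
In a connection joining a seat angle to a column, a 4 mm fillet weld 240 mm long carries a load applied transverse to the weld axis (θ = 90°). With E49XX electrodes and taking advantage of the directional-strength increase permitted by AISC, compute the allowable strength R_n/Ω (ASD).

R_n/Ω ≈ 150 kN

E49XX → F_EXX = 490 MPa.
t_e = 0.707 × 4 = 2.828 mm; A_we = 2.828 × 240 = 678.7 mm².
Directional factor: 1.0 + 0.5 sin^1.5(90°) = 1.5.
F_nw = 0.6 × 490 × 1.5 = 441 MPa.
R_n/Ω = (441 × 678.7) / 2.0 × 10⁻³ = 149.7 kN.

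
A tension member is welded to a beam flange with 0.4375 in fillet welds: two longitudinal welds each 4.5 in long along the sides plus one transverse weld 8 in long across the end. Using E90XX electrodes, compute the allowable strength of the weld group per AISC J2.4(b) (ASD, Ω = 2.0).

E90XX → F_EXX = 90 ksi.
t_e = 0.707 × 0.4375 = 0.3093 in.
R_nwl = 0.6 × 90 × 0.3093 × 9 = 150.3 kips (longitudinal, 2 welds).
R_nwt = 0.6 × 90 × 0.3093 × 8 = 133.6 kips (transverse, base value).
(i) R_nwl + R_nwt = 283.9 kips; (ii) 0.85 R_nwl + 1.5 R_nwt = 328.2 kips.
R_n = max = 328.2 kips [governs: (ii)]; R_n/Ω = 164.1 kips.

R_n/Ω ≈ 164 kips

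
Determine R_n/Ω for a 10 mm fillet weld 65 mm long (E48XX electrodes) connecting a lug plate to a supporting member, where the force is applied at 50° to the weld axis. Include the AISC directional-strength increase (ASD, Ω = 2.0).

R_n/Ω ≈ 88.4 kN

E48XX → F_EXX = 480 MPa.
t_e = 0.707 × 10 = 7.07 mm; A_we = 7.07 × 65 = 459.5 mm².
Directional factor: 1.0 + 0.5 sin^1.5(50°) = 1.335.
F_nw = 0.6 × 480 × 1.335 = 384.5 MPa.
R_n/Ω = (384.5 × 459.5) / 2.0 × 10⁻³ = 88.36 kN.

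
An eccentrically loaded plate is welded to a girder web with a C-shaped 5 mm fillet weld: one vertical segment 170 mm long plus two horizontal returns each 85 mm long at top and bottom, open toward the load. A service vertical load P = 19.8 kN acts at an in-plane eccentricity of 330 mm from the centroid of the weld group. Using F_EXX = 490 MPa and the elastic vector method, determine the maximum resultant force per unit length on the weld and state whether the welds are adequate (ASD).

Total weld length L_w = 340 mm. Treat welds as unit-width lines.
Centroid: x̄ = 2×85×42.5 / 340 = 21.25 mm from the vertical weld.
Polar moment about centroid: J = I_x + I_y = [170³/12 + 2×85×85²] + [170×21.25² + 2(85³/12 + 85×21.25²)] = 1894000 mm³.
Direct shear f_v = P/L_w = 19.8×10³ / 340 = 58.24 N/mm (vertical).
Torsion M = P·e = 19.8×10³ × 330 = 6534000 N·mm.
Critical point at (x, y) = (63.75, 85) from centroid. f_tx = M·y/J = 293.3 N/mm; f_ty = M·x/J = 220 N/mm.
Resultant f_max = √[f_tx² + (f_v + f_ty)²] = √[293.3² + (58.24 + 220)²] = 404.3 N/mm.
Capacity per unit length: r_n/Ω = (1/2.0) × 0.6 × 490 × (0.707 × 5) = 519.6 N/mm.
404.3 ≤ 519.6 → adequate.

f_max ≈ 404 N/mm; adequate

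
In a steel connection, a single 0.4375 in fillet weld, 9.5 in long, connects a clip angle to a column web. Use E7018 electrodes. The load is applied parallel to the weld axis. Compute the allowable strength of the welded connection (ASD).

R_n/Ω ≈ 61.7 kip

E70XX → F_EXX = 70 ksi.
Effective throat t_e = 0.707 × 0.4375 = 0.3093 in.
Total length L = 9.5 in; A_we = 0.3093 × 9.5 = 2.938 in².
F_nw = 0.6 F_EXX = 0.6 × 70 = 42 ksi.
R_n = 42 × 2.938 = 123.4 kip; R_n/Ω = 123.4/2.0 = 61.71 kip.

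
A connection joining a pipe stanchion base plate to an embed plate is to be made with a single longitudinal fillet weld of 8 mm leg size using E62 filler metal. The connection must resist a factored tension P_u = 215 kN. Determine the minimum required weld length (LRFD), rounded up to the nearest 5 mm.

E62XX → F_EXX = 620 MPa.
Throat t_e = 0.707 × 8 = 5.656 mm.
φr_n = 0.75 × 0.6 × 620 × 5.656 × 10⁻³ = 1.578 kN/mm.
L_req = P_u / φr_n = 215 / 1.578 = 136.2 mm total.
Round up → use L = 140 mm.

L = 140 mm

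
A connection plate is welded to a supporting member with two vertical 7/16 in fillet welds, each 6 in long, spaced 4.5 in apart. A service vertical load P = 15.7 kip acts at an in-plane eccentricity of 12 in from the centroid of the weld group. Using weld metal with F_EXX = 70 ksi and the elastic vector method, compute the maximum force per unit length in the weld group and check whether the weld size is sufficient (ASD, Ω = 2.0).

f_max ≈ 8.15 kip/in; NOT adequate

Total weld length L_w = 12 in. Treat welds as unit-width lines.
Polar moment about centroid: J = 2[d³/12 + d(b/2)²] = 2[6³/12 + 6×2.25²] = 96.75 in³.
Direct shear f_v = P/L_w = 15.7 / 12 = 1.308 kip/in (vertical).
Torsion M = P·e = 15.7 × 12 = 188.4 kip·in.
Critical point at (x, y) = (2.25, 3) from centroid. f_tx = M·y/J = 5.842 kip/in; f_ty = M·x/J = 4.381 kip/in.
Resultant f_max = √[f_tx² + (f_v + f_ty)²] = √[5.842² + (1.308 + 4.381)²] = 8.155 kip/in.
Capacity per unit length: r_n/Ω = (1/2.0) × 0.6 × 70 × (0.707 × 0.4375) = 6.496 kip/in.
8.155 > 6.496 → NOT adequate.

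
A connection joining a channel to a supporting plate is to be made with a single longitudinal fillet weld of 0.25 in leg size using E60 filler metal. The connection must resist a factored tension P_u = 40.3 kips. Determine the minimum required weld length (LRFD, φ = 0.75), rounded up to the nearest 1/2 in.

E60XX → F_EXX = 60 ksi.
Throat t_e = 0.707 × 0.25 = 0.1767 in.
φr_n = 0.75 × 0.6 × 60 × 0.1767 = 4.772 kips/in.
L_req = P_u / φr_n = 40.3 / 4.772 = 8.445 in total.
Round up → use L = 8.5 in.

L = 8.5 in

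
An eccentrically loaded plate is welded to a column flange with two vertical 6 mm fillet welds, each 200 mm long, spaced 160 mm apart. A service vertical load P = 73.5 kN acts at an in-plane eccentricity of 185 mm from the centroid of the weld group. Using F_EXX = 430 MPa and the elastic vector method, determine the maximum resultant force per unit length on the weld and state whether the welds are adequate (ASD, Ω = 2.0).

Total weld length L_w = 400 mm. Treat welds as unit-width lines.
Polar moment about centroid: J = 2[d³/12 + d(b/2)²] = 2[200³/12 + 200×80²] = 3893000 mm³.
Direct shear f_v = P/L_w = 73.5×10³ / 400 = 183.8 N/mm (vertical).
Torsion M = P·e = 73.5×10³ × 185 = 13598000 N·mm.
Critical point at (x, y) = (80, 100) from centroid. f_tx = M·y/J = 349.3 N/mm; f_ty = M·x/J = 279.4 N/mm.
Resultant f_max = √[f_tx² + (f_v + f_ty)²] = √[349.3² + (183.8 + 279.4)²] = 580.1 N/mm.
Capacity per unit length: r_n/Ω = (1/2.0) × 0.6 × 430 × (0.707 × 6) = 547.2 N/mm.
580.1 > 547.2 → NOT adequate.

f_max ≈ 580 N/mm; NOT adequate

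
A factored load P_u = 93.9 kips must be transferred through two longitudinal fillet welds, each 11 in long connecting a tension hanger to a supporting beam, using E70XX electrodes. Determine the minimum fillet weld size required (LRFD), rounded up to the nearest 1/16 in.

E70XX → F_EXX = 70 ksi.
Total weld length L = 22 in.
Required throat t_e = P_u / (φ × 0.6 F_EXX × L) = 93.9 / (0.75 × 0.6 × 70 × 22) = 0.1355 in.
Required leg w = t_e / 0.707 = 0.1917 in → use 1/4 in.

w = 1/4 in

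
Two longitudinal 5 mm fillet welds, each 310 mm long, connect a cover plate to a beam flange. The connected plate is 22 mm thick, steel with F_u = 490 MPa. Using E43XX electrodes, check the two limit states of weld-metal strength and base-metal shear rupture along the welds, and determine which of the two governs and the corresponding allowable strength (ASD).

R_n/Ω ≈ 283 kN (weld metal governs)

E43XX → F_EXX = 430 MPa.
t_e = 0.707 × 5 = 3.535 mm; L = 620 mm.
Weld metal: R_n/Ω = (1/2.0) × 0.6 × 430 × 3.535 × 620 × 10⁻³ = 282.7 kN.
Base metal (shear rupture): R_n/Ω = (1/2.0) × 0.6 × 490 × 22 × 620 × 10⁻³ = 2005 kN.
Governing: weld metal.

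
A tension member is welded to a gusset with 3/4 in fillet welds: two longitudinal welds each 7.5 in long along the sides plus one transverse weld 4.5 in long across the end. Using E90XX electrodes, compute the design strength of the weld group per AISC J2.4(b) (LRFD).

E90XX → F_EXX = 90 ksi.
t_e = 0.707 × 0.75 = 0.5302 in.
R_nwl = 0.6 × 90 × 0.5302 × 15 = 429.5 kip (longitudinal, 2 welds).
R_nwt = 0.6 × 90 × 0.5302 × 4.5 = 128.9 kip (transverse, base value).
(i) R_nwl + R_nwt = 558.4 kip; (ii) 0.85 R_nwl + 1.5 R_nwt = 558.4 kip.
R_n = max = 558.4 kip [governs: (ii)]; φR_n = 418.8 kip.

φR_n ≈ 419 kip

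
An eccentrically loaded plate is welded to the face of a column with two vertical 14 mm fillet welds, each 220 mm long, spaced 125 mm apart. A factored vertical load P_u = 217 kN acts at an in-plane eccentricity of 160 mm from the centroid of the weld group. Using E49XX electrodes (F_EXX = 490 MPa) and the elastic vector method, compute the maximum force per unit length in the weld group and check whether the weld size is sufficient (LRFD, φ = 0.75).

f_max ≈ 1560 N/mm; adequate

Total weld length L_w = 440 mm. Treat welds as unit-width lines.
Polar moment about centroid: J = 2[d³/12 + d(b/2)²] = 2[220³/12 + 220×62.5²] = 3493000 mm³.
Direct shear f_v = P/L_w = 217×10³ / 440 = 493.2 N/mm (vertical).
Torsion M = P·e = 217×10³ × 160 = 34720000 N·mm.
Critical point at (x, y) = (62.5, 110) from centroid. f_tx = M·y/J = 1093 N/mm; f_ty = M·x/J = 621.2 N/mm.
Resultant f_max = √[f_tx² + (f_v + f_ty)²] = √[1093² + (493.2 + 621.2)²] = 1561 N/mm.
Capacity per unit length: φr_n = 0.75 × 0.6 × 490 × (0.707 × 14) = 2183 N/mm.
1561 ≤ 2183 → adequate.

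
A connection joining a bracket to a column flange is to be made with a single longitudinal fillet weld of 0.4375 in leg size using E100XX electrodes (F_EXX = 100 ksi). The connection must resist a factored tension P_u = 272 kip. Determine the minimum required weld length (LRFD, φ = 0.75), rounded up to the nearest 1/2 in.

Throat t_e = 0.707 × 0.4375 = 0.3093 in.
φr_n = 0.75 × 0.6 × 100 × 0.3093 = 13.92 kip/in.
L_req = P_u / φr_n = 272 / 13.92 = 19.54 in total.
Round up → use L = 20 in.

L = 20 in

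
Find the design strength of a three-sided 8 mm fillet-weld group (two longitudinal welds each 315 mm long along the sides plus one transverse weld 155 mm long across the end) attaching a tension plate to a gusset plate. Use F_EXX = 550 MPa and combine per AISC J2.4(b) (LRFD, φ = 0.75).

t_e = 0.707 × 8 = 5.656 mm.
R_nwl = 0.6 × 550 × 5.656 × 630 × 10⁻³ = 1176 kN (longitudinal, 2 welds).
R_nwt = 0.6 × 550 × 5.656 × 155 × 10⁻³ = 289.3 kN (transverse, base value).
(i) R_nwl + R_nwt = 1465 kN; (ii) 0.85 R_nwl + 1.5 R_nwt = 1433 kN.
R_n = max = 1465 kN [governs: (i)]; φR_n = 1099 kN.

φR_n ≈ 1100 kN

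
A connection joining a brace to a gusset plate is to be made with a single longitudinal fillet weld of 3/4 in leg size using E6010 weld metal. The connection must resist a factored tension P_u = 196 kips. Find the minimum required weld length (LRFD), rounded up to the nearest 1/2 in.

L = 14 in

E60XX → F_EXX = 60 ksi.
Throat t_e = 0.707 × 0.75 = 0.5302 in.
φr_n = 0.75 × 0.6 × 60 × 0.5302 = 14.32 kips/in.
L_req = P_u / φr_n = 196 / 14.32 = 13.69 in total.
Round up → use L = 14 in.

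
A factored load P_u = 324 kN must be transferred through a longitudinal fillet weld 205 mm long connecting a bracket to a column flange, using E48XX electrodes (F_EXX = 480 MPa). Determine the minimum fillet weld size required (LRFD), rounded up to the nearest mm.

w = 11 mm

Total weld length L = 205 mm.
Required throat t_e = P_u / (φ × 0.6 F_EXX × L) = 324 / (0.75 × 0.6 × 480 × 205 × 10⁻³) = 7.317 mm.
Required leg w = t_e / 0.707 = 10.35 mm → use 11 mm.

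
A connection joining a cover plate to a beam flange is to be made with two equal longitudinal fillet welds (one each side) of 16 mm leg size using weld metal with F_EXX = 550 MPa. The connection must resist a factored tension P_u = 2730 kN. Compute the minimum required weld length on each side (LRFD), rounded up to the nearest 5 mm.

Throat t_e = 0.707 × 16 = 11.31 mm.
φr_n = 0.75 × 0.6 × 550 × 11.31 × 10⁻³ = 2.8 kN/mm.
L_req = P_u / φr_n = 2730 / 2.8 = 975.1 mm total.
Per side: 975.1 / 2 = 487.5 mm.
Round up → use L = 490 mm on each side.

L = 490 mm on each side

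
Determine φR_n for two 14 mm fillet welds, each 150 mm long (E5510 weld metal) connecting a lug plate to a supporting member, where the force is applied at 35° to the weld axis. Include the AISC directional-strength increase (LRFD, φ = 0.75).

φR_n ≈ 895 kN

E55XX → F_EXX = 550 MPa.
t_e = 0.707 × 14 = 9.898 mm; A_we = 9.898 × 300 = 2969 mm².
Directional factor: 1.0 + 0.5 sin^1.5(35°) = 1.217.
F_nw = 0.6 × 550 × 1.217 = 401.7 MPa.
φR_n = 0.75 × 401.7 × 2969 × 10⁻³ = 894.6 kN.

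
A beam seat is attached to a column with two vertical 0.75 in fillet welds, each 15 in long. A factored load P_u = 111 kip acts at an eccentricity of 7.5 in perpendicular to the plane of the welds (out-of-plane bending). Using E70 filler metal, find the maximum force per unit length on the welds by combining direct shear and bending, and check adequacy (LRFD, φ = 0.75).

E70XX → F_EXX = 70 ksi.
L_w = 2 × 15 = 30 in; section modulus (unit throat) S = 2 × L²/6 = 75 in².
Direct shear f_v = P/L_w = 111/30 = 3.7 kip/in.
Moment M = P × e = 111 × 7.5 = 832.5 kip·in; bending f_b = M/S = 11.1 kip/in.
f_max = √(f_v² + f_b²) = √(3.7² + 11.1²) = 11.7 kip/in.
φr_n = 0.75 × 0.6 × 70 × (0.707 × 0.75) = 16.7 kip/in → adequate.

f_max ≈ 11.7 kip/in; adequate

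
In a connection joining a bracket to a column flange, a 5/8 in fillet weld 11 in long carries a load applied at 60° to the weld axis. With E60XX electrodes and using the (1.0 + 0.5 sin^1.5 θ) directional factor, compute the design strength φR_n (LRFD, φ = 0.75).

φR_n ≈ 184 kips

E60XX → F_EXX = 60 ksi.
t_e = 0.707 × 0.625 = 0.4419 in; A_we = 0.4419 × 11 = 4.861 in².
Directional factor: 1.0 + 0.5 sin^1.5(60°) = 1.403.
F_nw = 0.6 × 60 × 1.403 = 50.51 ksi.
φR_n = 0.75 × 50.51 × 4.861 = 184.1 kips.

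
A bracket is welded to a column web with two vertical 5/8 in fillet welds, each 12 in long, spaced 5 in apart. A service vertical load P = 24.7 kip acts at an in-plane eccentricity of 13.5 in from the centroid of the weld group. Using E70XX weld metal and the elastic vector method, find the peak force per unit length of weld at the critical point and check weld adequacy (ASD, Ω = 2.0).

f_max ≈ 5.43 kip/in; adequate

E70XX → F_EXX = 70 ksi.
Total weld length L_w = 24 in. Treat welds as unit-width lines.
Polar moment about centroid: J = 2[d³/12 + d(b/2)²] = 2[12³/12 + 12×2.5²] = 438 in³.
Direct shear f_v = P/L_w = 24.7 / 24 = 1.029 kip/in (vertical).
Torsion M = P·e = 24.7 × 13.5 = 333.45 kip·in.
Critical point at (x, y) = (2.5, 6) from centroid. f_tx = M·y/J = 4.568 kip/in; f_ty = M·x/J = 1.903 kip/in.
Resultant f_max = √[f_tx² + (f_v + f_ty)²] = √[4.568² + (1.029 + 1.903)²] = 5.428 kip/in.
Capacity per unit length: r_n/Ω = (1/2.0) × 0.6 × 70 × (0.707 × 0.625) = 9.279 kip/in.
5.428 ≤ 9.279 → adequate.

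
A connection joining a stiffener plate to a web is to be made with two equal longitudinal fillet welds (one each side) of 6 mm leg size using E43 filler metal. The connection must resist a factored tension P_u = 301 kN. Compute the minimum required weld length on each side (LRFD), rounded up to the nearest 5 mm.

L = 185 mm on each side

E43XX → F_EXX = 430 MPa.
Throat t_e = 0.707 × 6 = 4.242 mm.
φr_n = 0.75 × 0.6 × 430 × 4.242 × 10⁻³ = 0.8208 kN/mm.
L_req = P_u / φr_n = 301 / 0.8208 = 366.7 mm total.
Per side: 366.7 / 2 = 183.4 mm.
Round up → use L = 185 mm on each side.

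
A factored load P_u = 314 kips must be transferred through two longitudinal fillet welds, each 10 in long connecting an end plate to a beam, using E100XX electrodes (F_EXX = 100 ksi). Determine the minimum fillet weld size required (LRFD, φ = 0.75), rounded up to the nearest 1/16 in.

w = 1/2 in

Total weld length L = 20 in.
Required throat t_e = P_u / (φ × 0.6 F_EXX × L) = 314 / (0.75 × 0.6 × 100 × 20) = 0.3489 in.
Required leg w = t_e / 0.707 = 0.4935 in → use 1/2 in.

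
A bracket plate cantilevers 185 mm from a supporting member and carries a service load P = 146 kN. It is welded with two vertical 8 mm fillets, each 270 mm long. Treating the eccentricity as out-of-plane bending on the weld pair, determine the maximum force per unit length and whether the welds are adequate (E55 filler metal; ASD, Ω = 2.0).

E55XX → F_EXX = 550 MPa.
L_w = 2 × 270 = 540 mm; section modulus (unit throat) S = 2 × L²/6 = 24300 mm².
Direct shear f_v = P/L_w = 146×10³/540 = 270.4 N/mm.
Moment M = P × e = 146×10³ × 185 = 27010000 N·mm; bending f_b = M/S = 1112 N/mm.
f_max = √(f_v² + f_b²) = √(270.4² + 1112²) = 1144 N/mm.
r_n/Ω = (1/2.0) × 0.6 × 550 × (0.707 × 8) = 933.2 N/mm → NOT adequate.

f_max ≈ 1140 N/mm; NOT adequate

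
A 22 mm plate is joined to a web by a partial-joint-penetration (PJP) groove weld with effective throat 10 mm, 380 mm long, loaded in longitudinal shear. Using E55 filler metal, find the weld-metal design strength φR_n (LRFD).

φR_n ≈ 940 kN

E55XX → F_EXX = 550 MPa.
Effective throat (given) t_e = 10 mm.
A_we = 10 × 380 = 3800 mm².
F_nw = 0.6 F_EXX = 330 MPa.
φR_n = 0.75 × 330 × 3800 × 10⁻³ = 940.5 kN.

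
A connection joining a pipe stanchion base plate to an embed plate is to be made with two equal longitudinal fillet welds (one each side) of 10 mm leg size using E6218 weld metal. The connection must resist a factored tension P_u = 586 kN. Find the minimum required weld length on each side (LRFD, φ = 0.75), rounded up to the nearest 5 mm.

E62XX → F_EXX = 620 MPa.
Throat t_e = 0.707 × 10 = 7.07 mm.
φr_n = 0.75 × 0.6 × 620 × 7.07 × 10⁻³ = 1.973 kN/mm.
L_req = P_u / φr_n = 586 / 1.973 = 297.1 mm total.
Per side: 297.1 / 2 = 148.5 mm.
Round up → use L = 150 mm on each side.

L = 150 mm on each side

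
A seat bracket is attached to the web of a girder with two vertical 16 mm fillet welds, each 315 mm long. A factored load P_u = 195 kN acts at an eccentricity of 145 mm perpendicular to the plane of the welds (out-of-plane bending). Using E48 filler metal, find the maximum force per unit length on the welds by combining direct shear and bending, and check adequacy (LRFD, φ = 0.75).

f_max ≈ 909 N/mm; adequate

E48XX → F_EXX = 480 MPa.
L_w = 2 × 315 = 630 mm; section modulus (unit throat) S = 2 × L²/6 = 33080 mm².
Direct shear f_v = P/L_w = 195×10³/630 = 309.5 N/mm.
Moment M = P × e = 195×10³ × 145 = 28275000 N·mm; bending f_b = M/S = 854.9 N/mm.
f_max = √(f_v² + f_b²) = √(309.5² + 854.9²) = 909.2 N/mm.
φr_n = 0.75 × 0.6 × 480 × (0.707 × 16) = 2443 N/mm → adequate.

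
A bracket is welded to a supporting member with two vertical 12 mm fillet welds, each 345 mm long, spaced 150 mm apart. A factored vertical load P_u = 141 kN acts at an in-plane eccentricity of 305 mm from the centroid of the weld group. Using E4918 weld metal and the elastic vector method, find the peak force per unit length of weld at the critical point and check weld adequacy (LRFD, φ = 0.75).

f_max ≈ 856 N/mm; adequate

E49XX → F_EXX = 490 MPa.
Total weld length L_w = 690 mm. Treat welds as unit-width lines.
Polar moment about centroid: J = 2[d³/12 + d(b/2)²] = 2[345³/12 + 345×75²] = 10730000 mm³.
Direct shear f_v = P/L_w = 141×10³ / 690 = 204.3 N/mm (vertical).
Torsion M = P·e = 141×10³ × 305 = 43005000 N·mm.
Critical point at (x, y) = (75, 172.5) from centroid. f_tx = M·y/J = 691.7 N/mm; f_ty = M·x/J = 300.7 N/mm.
Resultant f_max = √[f_tx² + (f_v + f_ty)²] = √[691.7² + (204.3 + 300.7)²] = 856.5 N/mm.
Capacity per unit length: φr_n = 0.75 × 0.6 × 490 × (0.707 × 12) = 1871 N/mm.
856.5 ≤ 1871 → adequate.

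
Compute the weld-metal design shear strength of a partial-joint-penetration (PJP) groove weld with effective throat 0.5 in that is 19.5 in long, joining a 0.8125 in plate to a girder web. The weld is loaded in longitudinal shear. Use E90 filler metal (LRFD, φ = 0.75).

E90XX → F_EXX = 90 ksi.
Effective throat (given) t_e = 0.5 in.
A_we = 0.5 × 19.5 = 9.75 in².
F_nw = 0.6 F_EXX = 54 ksi.
φR_n = 0.75 × 54 × 9.75 = 394.9 kip.

φR_n ≈ 395 kip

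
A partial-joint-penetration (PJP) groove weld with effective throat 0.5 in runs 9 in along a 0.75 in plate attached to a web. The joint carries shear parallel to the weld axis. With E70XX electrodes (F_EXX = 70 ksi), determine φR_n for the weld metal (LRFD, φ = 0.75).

Effective throat (given) t_e = 0.5 in.
A_we = 0.5 × 9 = 4.5 in².
F_nw = 0.6 F_EXX = 42 ksi.
φR_n = 0.75 × 42 × 4.5 = 141.8 kips.

φR_n ≈ 142 kips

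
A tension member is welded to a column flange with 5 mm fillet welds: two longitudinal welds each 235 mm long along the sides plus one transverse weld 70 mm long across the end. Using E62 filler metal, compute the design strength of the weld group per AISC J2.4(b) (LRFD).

E62XX → F_EXX = 620 MPa.
t_e = 0.707 × 5 = 3.535 mm.
R_nwl = 0.6 × 620 × 3.535 × 470 × 10⁻³ = 618.1 kN (longitudinal, 2 welds).
R_nwt = 0.6 × 620 × 3.535 × 70 × 10⁻³ = 92.05 kN (transverse, base value).
(i) R_nwl + R_nwt = 710.1 kN; (ii) 0.85 R_nwl + 1.5 R_nwt = 663.4 kN.
R_n = max = 710.1 kN [governs: (i)]; φR_n = 532.6 kN.

φR_n ≈ 533 kN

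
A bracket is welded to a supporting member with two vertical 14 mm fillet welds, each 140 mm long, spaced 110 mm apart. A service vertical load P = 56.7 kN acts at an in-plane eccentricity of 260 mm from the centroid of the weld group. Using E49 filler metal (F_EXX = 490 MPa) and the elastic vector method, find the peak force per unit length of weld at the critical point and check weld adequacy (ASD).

Total weld length L_w = 280 mm. Treat welds as unit-width lines.
Polar moment about centroid: J = 2[d³/12 + d(b/2)²] = 2[140³/12 + 140×55²] = 1304000 mm³.
Direct shear f_v = P/L_w = 56.7×10³ / 280 = 202.5 N/mm (vertical).
Torsion M = P·e = 56.7×10³ × 260 = 14742000 N·mm.
Critical point at (x, y) = (55, 70) from centroid. f_tx = M·y/J = 791.2 N/mm; f_ty = M·x/J = 621.6 N/mm.
Resultant f_max = √[f_tx² + (f_v + f_ty)²] = √[791.2² + (202.5 + 621.6)²] = 1142 N/mm.
Capacity per unit length: r_n/Ω = (1/2.0) × 0.6 × 490 × (0.707 × 14) = 1455 N/mm.
1142 ≤ 1455 → adequate.

f_max ≈ 1140 N/mm; adequate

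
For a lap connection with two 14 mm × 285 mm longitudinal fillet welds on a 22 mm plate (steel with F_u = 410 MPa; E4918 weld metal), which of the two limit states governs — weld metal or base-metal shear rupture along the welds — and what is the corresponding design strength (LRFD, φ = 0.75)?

E49XX → F_EXX = 490 MPa.
t_e = 0.707 × 14 = 9.898 mm; L = 570 mm.
Weld metal: φR_n = 0.75 × 0.6 × 490 × 9.898 × 570 × 10⁻³ = 1244 kN.
Base metal (shear rupture): φR_n = 0.75 × 0.6 × 410 × 22 × 570 × 10⁻³ = 2314 kN.
Governing: weld metal.

φR_n ≈ 1240 kN (weld metal governs)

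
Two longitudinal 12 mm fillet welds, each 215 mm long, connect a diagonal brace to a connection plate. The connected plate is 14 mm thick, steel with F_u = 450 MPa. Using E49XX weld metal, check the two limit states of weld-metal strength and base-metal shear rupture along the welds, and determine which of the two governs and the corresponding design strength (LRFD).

φR_n ≈ 804 kN (weld metal governs)

E49XX → F_EXX = 490 MPa.
t_e = 0.707 × 12 = 8.484 mm; L = 430 mm.
Weld metal: φR_n = 0.75 × 0.6 × 490 × 8.484 × 430 × 10⁻³ = 804.4 kN.
Base metal (shear rupture): φR_n = 0.75 × 0.6 × 450 × 14 × 430 × 10⁻³ = 1219 kN.
Governing: weld metal.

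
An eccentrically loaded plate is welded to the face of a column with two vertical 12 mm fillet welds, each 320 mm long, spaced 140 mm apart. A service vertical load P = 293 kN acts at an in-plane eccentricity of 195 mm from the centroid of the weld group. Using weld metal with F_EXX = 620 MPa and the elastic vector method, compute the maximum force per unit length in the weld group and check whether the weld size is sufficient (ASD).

f_max ≈ 1410 N/mm; adequate

Total weld length L_w = 640 mm. Treat welds as unit-width lines.
Polar moment about centroid: J = 2[d³/12 + d(b/2)²] = 2[320³/12 + 320×70²] = 8597000 mm³.
Direct shear f_v = P/L_w = 293×10³ / 640 = 457.8 N/mm (vertical).
Torsion M = P·e = 293×10³ × 195 = 57135000 N·mm.
Critical point at (x, y) = (70, 160) from centroid. f_tx = M·y/J = 1063 N/mm; f_ty = M·x/J = 465.2 N/mm.
Resultant f_max = √[f_tx² + (f_v + f_ty)²] = √[1063² + (457.8 + 465.2)²] = 1408 N/mm.
Capacity per unit length: r_n/Ω = (1/2.0) × 0.6 × 620 × (0.707 × 12) = 1578 N/mm.
1408 ≤ 1578 → adequate.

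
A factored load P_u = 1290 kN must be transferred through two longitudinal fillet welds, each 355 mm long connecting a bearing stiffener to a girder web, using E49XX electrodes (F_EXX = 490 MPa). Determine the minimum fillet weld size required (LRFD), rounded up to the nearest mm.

Total weld length L = 710 mm.
Required throat t_e = P_u / (φ × 0.6 F_EXX × L) = 1290 / (0.75 × 0.6 × 490 × 710 × 10⁻³) = 8.24 mm.
Required leg w = t_e / 0.707 = 11.65 mm → use 12 mm.

w = 12 mm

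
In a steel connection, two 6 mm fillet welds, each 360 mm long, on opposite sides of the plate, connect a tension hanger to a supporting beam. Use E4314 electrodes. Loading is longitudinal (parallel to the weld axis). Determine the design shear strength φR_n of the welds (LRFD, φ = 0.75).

E43XX → F_EXX = 430 MPa.
Effective throat t_e = 0.707 × 6 = 4.242 mm.
Total length L = 720 mm; A_we = 4.242 × 720 = 3054 mm².
F_nw = 0.6 F_EXX = 0.6 × 430 = 258 MPa.
φR_n = 0.75 × 258 × 3054 × 10⁻³ = 591 kN.

φR_n ≈ 591 kN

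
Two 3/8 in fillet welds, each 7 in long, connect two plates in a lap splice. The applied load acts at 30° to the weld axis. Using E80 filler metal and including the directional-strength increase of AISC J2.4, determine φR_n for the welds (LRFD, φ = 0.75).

E80XX → F_EXX = 80 ksi.
t_e = 0.707 × 0.375 = 0.2651 in; A_we = 0.2651 × 14 = 3.712 in².
Directional factor: 1.0 + 0.5 sin^1.5(30°) = 1.177.
F_nw = 0.6 × 80 × 1.177 = 56.49 ksi.
φR_n = 0.75 × 56.49 × 3.712 = 157.2 kip.

φR_n ≈ 157 kip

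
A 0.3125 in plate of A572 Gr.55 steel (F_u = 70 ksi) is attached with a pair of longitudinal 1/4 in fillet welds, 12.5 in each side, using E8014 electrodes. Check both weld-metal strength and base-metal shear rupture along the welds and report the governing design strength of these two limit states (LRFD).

E80XX → F_EXX = 80 ksi.
t_e = 0.707 × 0.25 = 0.1767 in; L = 25 in.
Weld metal: φR_n = 0.75 × 0.6 × 80 × 0.1767 × 25 = 159.1 kips.
Base metal (shear rupture): φR_n = 0.75 × 0.6 × 70 × 0.3125 × 25 = 246.1 kips.
Governing: weld metal.

φR_n ≈ 159 kips (weld metal governs)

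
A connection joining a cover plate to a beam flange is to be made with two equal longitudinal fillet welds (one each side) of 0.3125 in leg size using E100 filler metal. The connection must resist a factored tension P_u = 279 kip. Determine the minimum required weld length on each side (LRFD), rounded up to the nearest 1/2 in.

E100XX → F_EXX = 100 ksi.
Throat t_e = 0.707 × 0.3125 = 0.2209 in.
φr_n = 0.75 × 0.6 × 100 × 0.2209 = 9.942 kip/in.
L_req = P_u / φr_n = 279 / 9.942 = 28.06 in total.
Per side: 28.06 / 2 = 14.03 in.
Round up → use L = 14.5 in on each side.

L = 14.5 in on each side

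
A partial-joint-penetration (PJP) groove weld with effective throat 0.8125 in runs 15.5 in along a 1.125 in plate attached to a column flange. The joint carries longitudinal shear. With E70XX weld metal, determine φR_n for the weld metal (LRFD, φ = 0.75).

E70XX → F_EXX = 70 ksi.
Effective throat (given) t_e = 0.8125 in.
A_we = 0.8125 × 15.5 = 12.59 in².
F_nw = 0.6 F_EXX = 42 ksi.
φR_n = 0.75 × 42 × 12.59 = 396.7 kip.

φR_n ≈ 397 kip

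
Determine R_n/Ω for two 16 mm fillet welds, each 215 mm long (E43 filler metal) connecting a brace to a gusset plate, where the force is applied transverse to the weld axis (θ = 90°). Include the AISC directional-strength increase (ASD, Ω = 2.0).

E43XX → F_EXX = 430 MPa.
t_e = 0.707 × 16 = 11.31 mm; A_we = 11.31 × 430 = 4864 mm².
Directional factor: 1.0 + 0.5 sin^1.5(90°) = 1.5.
F_nw = 0.6 × 430 × 1.5 = 387 MPa.
R_n/Ω = (387 × 4864) / 2.0 × 10⁻³ = 941.2 kN.

R_n/Ω ≈ 941 kN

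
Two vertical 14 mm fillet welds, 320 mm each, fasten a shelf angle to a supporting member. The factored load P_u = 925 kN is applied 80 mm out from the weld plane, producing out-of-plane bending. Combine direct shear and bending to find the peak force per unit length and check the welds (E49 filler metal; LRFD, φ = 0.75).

f_max ≈ 2610 N/mm; NOT adequate

E49XX → F_EXX = 490 MPa.
L_w = 2 × 320 = 640 mm; section modulus (unit throat) S = 2 × L²/6 = 34130 mm².
Direct shear f_v = P/L_w = 925×10³/640 = 1445 N/mm.
Moment M = P × e = 925×10³ × 80 = 74000000 N·mm; bending f_b = M/S = 2168 N/mm.
f_max = √(f_v² + f_b²) = √(1445² + 2168²) = 2606 N/mm.
φr_n = 0.75 × 0.6 × 490 × (0.707 × 14) = 2183 N/mm → NOT adequate.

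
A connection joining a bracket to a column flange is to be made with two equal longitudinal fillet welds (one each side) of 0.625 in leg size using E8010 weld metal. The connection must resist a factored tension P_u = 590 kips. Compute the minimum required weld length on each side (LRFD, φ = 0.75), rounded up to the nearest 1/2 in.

L = 19 in on each side

E80XX → F_EXX = 80 ksi.
Throat t_e = 0.707 × 0.625 = 0.4419 in.
φr_n = 0.75 × 0.6 × 80 × 0.4419 = 15.91 kips/in.
L_req = P_u / φr_n = 590 / 15.91 = 37.09 in total.
Per side: 37.09 / 2 = 18.54 in.
Round up → use L = 19 in on each side.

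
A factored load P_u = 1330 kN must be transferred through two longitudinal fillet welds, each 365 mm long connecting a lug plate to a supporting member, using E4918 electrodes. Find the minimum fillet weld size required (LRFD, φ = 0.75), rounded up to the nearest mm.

w = 12 mm

E49XX → F_EXX = 490 MPa.
Total weld length L = 730 mm.
Required throat t_e = P_u / (φ × 0.6 F_EXX × L) = 1330 / (0.75 × 0.6 × 490 × 730 × 10⁻³) = 8.263 mm.
Required leg w = t_e / 0.707 = 11.69 mm → use 12 mm.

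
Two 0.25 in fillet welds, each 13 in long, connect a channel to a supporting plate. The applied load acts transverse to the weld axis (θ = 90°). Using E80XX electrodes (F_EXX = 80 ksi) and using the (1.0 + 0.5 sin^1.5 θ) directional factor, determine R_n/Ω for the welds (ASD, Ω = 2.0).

R_n/Ω ≈ 165 kips

t_e = 0.707 × 0.25 = 0.1767 in; A_we = 0.1767 × 26 = 4.595 in².
Directional factor: 1.0 + 0.5 sin^1.5(90°) = 1.5.
F_nw = 0.6 × 80 × 1.5 = 72 ksi.
R_n/Ω = (72 × 4.595) / 2.0 = 165.4 kips.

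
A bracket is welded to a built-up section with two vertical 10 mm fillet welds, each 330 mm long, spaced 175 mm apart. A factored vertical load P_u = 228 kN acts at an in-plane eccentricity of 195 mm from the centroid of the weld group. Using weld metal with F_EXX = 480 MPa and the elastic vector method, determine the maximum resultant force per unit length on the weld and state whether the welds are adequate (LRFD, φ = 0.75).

Total weld length L_w = 660 mm. Treat welds as unit-width lines.
Polar moment about centroid: J = 2[d³/12 + d(b/2)²] = 2[330³/12 + 330×87.5²] = 11040000 mm³.
Direct shear f_v = P/L_w = 228×10³ / 660 = 345.5 N/mm (vertical).
Torsion M = P·e = 228×10³ × 195 = 44460000 N·mm.
Critical point at (x, y) = (87.5, 165) from centroid. f_tx = M·y/J = 664.3 N/mm; f_ty = M·x/J = 352.3 N/mm.
Resultant f_max = √[f_tx² + (f_v + f_ty)²] = √[664.3² + (345.5 + 352.3)²] = 963.4 N/mm.
Capacity per unit length: φr_n = 0.75 × 0.6 × 480 × (0.707 × 10) = 1527 N/mm.
963.4 ≤ 1527 → adequate.

f_max ≈ 963 N/mm; adequate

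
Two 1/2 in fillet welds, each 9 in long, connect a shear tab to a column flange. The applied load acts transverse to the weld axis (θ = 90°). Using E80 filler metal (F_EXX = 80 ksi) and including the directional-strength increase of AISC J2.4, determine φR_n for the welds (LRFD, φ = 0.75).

t_e = 0.707 × 0.5 = 0.3535 in; A_we = 0.3535 × 18 = 6.363 in².
Directional factor: 1.0 + 0.5 sin^1.5(90°) = 1.5.
F_nw = 0.6 × 80 × 1.5 = 72 ksi.
φR_n = 0.75 × 72 × 6.363 = 343.6 kips.

φR_n ≈ 344 kips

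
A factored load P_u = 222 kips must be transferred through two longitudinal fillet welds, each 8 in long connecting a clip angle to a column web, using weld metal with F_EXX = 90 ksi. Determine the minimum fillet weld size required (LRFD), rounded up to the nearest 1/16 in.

w = 1/2 in

Total weld length L = 16 in.
Required throat t_e = P_u / (φ × 0.6 F_EXX × L) = 222 / (0.75 × 0.6 × 90 × 16) = 0.3426 in.
Required leg w = t_e / 0.707 = 0.4846 in → use 1/2 in.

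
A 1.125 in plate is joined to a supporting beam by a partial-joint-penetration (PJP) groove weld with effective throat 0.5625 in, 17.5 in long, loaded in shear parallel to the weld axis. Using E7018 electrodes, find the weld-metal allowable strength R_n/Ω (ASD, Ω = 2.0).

E70XX → F_EXX = 70 ksi.
Effective throat (given) t_e = 0.5625 in.
A_we = 0.5625 × 17.5 = 9.844 in².
F_nw = 0.6 F_EXX = 42 ksi.
R_n/Ω = (42 × 9.844) / 2.0 = 206.7 kips.

R_n/Ω ≈ 207 kips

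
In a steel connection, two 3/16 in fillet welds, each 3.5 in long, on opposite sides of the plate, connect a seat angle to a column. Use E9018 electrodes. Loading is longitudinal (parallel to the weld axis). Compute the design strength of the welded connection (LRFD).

E90XX → F_EXX = 90 ksi.
Effective throat t_e = 0.707 × 0.1875 = 0.1326 in.
Total length L = 7 in; A_we = 0.1326 × 7 = 0.9279 in².
F_nw = 0.6 F_EXX = 0.6 × 90 = 54 ksi.
φR_n = 0.75 × 54 × 0.9279 = 37.58 kips.

φR_n ≈ 37.6 kips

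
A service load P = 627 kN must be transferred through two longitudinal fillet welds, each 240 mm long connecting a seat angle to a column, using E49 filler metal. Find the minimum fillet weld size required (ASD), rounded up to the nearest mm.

w = 13 mm

E49XX → F_EXX = 490 MPa.
Total weld length L = 480 mm.
Required throat t_e = P × Ω / (0.6 F_EXX × L) = 627 × 2.0 / (0.6 × 490 × 480 × 10⁻³) = 8.886 mm.
Required leg w = t_e / 0.707 = 12.57 mm → use 13 mm.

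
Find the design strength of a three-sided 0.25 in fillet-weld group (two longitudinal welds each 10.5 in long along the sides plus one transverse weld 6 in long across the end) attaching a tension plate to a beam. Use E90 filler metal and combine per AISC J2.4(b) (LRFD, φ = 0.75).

φR_n ≈ 193 kip

E90XX → F_EXX = 90 ksi.
t_e = 0.707 × 0.25 = 0.1767 in.
R_nwl = 0.6 × 90 × 0.1767 × 21 = 200.4 kip (longitudinal, 2 welds).
R_nwt = 0.6 × 90 × 0.1767 × 6 = 57.27 kip (transverse, base value).
(i) R_nwl + R_nwt = 257.7 kip; (ii) 0.85 R_nwl + 1.5 R_nwt = 256.3 kip.
R_n = max = 257.7 kip [governs: (i)]; φR_n = 193.3 kip.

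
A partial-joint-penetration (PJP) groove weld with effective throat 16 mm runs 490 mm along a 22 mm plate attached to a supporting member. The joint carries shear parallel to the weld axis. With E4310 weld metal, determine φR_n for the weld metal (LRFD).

E43XX → F_EXX = 430 MPa.
Effective throat (given) t_e = 16 mm.
A_we = 16 × 490 = 7840 mm².
F_nw = 0.6 F_EXX = 258 MPa.
φR_n = 0.75 × 258 × 7840 × 10⁻³ = 1517 kN.

φR_n ≈ 1520 kN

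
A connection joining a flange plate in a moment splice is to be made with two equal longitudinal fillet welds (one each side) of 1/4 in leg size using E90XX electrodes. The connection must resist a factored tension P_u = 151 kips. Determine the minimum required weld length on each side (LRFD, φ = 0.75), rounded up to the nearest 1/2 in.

E90XX → F_EXX = 90 ksi.
Throat t_e = 0.707 × 0.25 = 0.1767 in.
φr_n = 0.75 × 0.6 × 90 × 0.1767 = 7.158 kips/in.
L_req = P_u / φr_n = 151 / 7.158 = 21.09 in total.
Per side: 21.09 / 2 = 10.55 in.
Round up → use L = 11 in on each side.

L = 11 in on each side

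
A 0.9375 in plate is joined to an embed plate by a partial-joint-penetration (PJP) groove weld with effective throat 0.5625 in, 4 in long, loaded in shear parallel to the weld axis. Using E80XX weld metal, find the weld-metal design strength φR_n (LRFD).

E80XX → F_EXX = 80 ksi.
Effective throat (given) t_e = 0.5625 in.
A_we = 0.5625 × 4 = 2.25 in².
F_nw = 0.6 F_EXX = 48 ksi.
φR_n = 0.75 × 48 × 2.25 = 81 kips.

φR_n ≈ 81 kips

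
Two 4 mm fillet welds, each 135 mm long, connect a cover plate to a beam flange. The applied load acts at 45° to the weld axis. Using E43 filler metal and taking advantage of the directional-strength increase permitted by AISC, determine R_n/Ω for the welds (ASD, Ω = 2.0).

R_n/Ω ≈ 128 kN

E43XX → F_EXX = 430 MPa.
t_e = 0.707 × 4 = 2.828 mm; A_we = 2.828 × 270 = 763.6 mm².
Directional factor: 1.0 + 0.5 sin^1.5(45°) = 1.297.
F_nw = 0.6 × 430 × 1.297 = 334.7 MPa.
R_n/Ω = (334.7 × 763.6) / 2.0 × 10⁻³ = 127.8 kN.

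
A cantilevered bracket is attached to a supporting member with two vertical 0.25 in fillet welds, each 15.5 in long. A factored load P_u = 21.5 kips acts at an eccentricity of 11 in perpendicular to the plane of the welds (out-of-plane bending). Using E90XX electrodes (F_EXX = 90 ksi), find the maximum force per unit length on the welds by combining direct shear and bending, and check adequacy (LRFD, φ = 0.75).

f_max ≈ 3.03 kip/in; adequate

L_w = 2 × 15.5 = 31 in; section modulus (unit throat) S = 2 × L²/6 = 80.08 in².
Direct shear f_v = P/L_w = 21.5/31 = 0.6935 kip/in.
Moment M = P × e = 21.5 × 11 = 236.5 kip·in; bending f_b = M/S = 2.953 kip/in.
f_max = √(f_v² + f_b²) = √(0.6935² + 2.953²) = 3.034 kip/in.
φr_n = 0.75 × 0.6 × 90 × (0.707 × 0.25) = 7.158 kip/in → adequate.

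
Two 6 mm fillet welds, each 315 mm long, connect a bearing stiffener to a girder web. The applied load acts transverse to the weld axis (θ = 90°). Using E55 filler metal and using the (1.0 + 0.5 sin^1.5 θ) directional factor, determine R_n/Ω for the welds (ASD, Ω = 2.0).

R_n/Ω ≈ 661 kN

E55XX → F_EXX = 550 MPa.
t_e = 0.707 × 6 = 4.242 mm; A_we = 4.242 × 630 = 2672 mm².
Directional factor: 1.0 + 0.5 sin^1.5(90°) = 1.5.
F_nw = 0.6 × 550 × 1.5 = 495 MPa.
R_n/Ω = (495 × 2672) / 2.0 × 10⁻³ = 661.4 kN.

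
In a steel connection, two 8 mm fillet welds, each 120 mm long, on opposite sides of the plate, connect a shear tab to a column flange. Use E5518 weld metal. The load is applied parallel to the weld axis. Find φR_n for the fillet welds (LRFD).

E55XX → F_EXX = 550 MPa.
Effective throat t_e = 0.707 × 8 = 5.656 mm.
Total length L = 240 mm; A_we = 5.656 × 240 = 1357 mm².
F_nw = 0.6 F_EXX = 0.6 × 550 = 330 MPa.
φR_n = 0.75 × 330 × 1357 × 10⁻³ = 336 kN.

φR_n ≈ 336 kN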